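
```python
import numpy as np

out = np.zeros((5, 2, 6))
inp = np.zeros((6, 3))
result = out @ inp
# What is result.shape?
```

(5, 2, 3)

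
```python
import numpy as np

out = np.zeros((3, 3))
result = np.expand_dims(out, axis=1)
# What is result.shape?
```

(3, 1, 3)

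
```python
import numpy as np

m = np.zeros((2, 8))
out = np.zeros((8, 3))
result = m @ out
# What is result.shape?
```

(2, 3)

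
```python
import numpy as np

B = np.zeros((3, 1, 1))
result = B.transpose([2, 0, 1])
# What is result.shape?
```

(1, 3, 1)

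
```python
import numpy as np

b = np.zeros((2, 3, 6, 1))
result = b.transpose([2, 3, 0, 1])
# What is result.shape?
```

(6, 1, 2, 3)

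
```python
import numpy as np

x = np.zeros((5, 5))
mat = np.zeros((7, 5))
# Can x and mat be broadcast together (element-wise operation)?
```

No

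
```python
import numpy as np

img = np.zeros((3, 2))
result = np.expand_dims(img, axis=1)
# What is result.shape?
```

(3, 1, 2)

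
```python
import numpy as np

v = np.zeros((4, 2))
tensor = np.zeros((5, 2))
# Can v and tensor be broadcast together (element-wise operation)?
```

No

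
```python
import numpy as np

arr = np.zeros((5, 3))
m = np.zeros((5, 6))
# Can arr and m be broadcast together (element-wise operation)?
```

No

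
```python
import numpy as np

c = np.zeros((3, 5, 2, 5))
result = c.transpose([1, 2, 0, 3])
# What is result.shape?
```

(5, 2, 3, 5)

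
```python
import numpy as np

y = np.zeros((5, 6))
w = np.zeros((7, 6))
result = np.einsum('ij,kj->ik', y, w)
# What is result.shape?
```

(5, 7)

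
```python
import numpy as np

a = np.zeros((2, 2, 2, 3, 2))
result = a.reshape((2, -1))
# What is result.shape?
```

(2, 24)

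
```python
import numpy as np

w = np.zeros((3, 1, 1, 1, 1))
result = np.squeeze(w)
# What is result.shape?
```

(3,)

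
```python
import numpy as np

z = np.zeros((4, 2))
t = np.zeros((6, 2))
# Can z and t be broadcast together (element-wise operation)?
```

No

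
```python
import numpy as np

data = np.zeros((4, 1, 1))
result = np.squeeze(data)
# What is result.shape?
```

(4,)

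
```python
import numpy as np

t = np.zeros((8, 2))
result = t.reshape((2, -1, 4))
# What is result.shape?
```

(2, 2, 4)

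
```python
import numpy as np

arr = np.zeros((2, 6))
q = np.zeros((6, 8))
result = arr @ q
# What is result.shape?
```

(2, 8)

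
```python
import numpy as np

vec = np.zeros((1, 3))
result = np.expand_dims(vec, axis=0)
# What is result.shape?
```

(1, 1, 3)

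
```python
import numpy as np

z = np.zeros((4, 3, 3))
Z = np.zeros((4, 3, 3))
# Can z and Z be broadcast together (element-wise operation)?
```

Yes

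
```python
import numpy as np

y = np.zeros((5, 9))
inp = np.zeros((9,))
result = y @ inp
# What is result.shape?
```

(5,)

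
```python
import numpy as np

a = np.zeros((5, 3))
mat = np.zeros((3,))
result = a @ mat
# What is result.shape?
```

(5,)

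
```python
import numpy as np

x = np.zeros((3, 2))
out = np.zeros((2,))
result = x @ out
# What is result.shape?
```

(3,)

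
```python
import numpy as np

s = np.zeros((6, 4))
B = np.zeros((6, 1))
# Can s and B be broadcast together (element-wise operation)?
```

Yes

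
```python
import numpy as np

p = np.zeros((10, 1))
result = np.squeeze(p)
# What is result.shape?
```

(10,)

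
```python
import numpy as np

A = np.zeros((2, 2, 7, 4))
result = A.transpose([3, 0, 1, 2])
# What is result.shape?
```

(4, 2, 2, 7)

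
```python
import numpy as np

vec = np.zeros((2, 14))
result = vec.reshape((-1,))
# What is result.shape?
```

(28,)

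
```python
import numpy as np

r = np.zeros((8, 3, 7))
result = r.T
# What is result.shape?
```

(7, 3, 8)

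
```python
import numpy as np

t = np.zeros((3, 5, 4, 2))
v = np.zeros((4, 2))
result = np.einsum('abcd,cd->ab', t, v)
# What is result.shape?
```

(3, 5)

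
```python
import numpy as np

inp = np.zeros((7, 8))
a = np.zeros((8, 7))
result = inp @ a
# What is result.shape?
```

(7, 7)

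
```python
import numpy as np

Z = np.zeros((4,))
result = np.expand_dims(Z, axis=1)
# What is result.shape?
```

(4, 1)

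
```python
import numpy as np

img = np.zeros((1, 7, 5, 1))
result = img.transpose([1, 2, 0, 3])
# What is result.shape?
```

(7, 5, 1, 1)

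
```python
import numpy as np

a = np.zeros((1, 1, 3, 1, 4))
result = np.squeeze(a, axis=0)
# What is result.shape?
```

(1, 3, 1, 4)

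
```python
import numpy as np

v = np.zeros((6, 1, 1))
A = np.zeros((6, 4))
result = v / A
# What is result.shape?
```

(6, 6, 4)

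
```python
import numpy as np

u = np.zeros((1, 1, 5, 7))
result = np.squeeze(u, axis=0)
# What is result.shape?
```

(1, 5, 7)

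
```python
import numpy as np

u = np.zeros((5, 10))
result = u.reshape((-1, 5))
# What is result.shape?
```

(10, 5)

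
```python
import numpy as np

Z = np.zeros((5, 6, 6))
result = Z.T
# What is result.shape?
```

(6, 6, 5)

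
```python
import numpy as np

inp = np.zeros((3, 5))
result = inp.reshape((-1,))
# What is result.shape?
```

(15,)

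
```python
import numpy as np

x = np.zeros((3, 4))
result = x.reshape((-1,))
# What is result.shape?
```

(12,)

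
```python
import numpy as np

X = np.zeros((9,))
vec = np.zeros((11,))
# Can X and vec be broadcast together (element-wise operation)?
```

No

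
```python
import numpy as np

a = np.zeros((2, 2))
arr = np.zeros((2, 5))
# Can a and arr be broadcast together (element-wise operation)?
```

No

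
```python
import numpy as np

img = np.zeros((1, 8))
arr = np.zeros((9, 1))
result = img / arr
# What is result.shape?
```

(9, 8)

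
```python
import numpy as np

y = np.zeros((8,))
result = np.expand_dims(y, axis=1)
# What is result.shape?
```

(8, 1)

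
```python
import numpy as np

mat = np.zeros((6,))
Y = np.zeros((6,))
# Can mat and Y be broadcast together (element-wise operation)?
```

Yes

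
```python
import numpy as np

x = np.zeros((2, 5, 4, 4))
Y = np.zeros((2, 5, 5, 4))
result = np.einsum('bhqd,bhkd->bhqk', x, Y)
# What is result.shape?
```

(2, 5, 4, 5)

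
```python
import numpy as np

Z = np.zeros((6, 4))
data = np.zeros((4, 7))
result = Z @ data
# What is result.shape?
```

(6, 7)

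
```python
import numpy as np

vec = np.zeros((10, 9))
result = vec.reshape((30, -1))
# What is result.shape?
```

(30, 3)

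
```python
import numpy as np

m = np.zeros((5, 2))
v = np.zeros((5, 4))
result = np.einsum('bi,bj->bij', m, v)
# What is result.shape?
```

(5, 2, 4)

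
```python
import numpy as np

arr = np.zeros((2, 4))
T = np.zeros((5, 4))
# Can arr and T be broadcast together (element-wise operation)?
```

No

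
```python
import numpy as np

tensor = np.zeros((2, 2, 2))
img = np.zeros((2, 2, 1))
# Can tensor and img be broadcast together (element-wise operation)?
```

Yes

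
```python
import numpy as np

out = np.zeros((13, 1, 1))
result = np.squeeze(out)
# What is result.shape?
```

(13,)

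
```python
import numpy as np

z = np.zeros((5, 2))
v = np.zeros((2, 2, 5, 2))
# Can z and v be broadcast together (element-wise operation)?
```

Yes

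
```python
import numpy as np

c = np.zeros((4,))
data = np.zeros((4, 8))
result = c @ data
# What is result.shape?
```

(8,)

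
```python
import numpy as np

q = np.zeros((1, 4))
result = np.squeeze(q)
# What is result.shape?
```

(4,)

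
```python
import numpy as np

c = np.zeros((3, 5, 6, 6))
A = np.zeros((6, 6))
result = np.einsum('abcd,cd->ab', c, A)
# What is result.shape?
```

(3, 5)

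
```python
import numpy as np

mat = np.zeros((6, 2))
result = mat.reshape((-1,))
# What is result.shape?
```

(12,)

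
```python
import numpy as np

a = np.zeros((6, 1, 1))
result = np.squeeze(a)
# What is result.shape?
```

(6,)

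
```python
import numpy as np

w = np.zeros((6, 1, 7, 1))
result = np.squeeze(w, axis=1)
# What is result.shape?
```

(6, 7, 1)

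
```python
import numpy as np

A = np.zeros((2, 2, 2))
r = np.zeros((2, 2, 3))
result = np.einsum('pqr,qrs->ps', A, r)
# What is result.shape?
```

(2, 3)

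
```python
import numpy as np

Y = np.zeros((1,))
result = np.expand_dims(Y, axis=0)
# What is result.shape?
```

(1, 1)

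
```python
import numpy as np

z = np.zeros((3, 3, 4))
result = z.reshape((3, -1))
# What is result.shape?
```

(3, 12)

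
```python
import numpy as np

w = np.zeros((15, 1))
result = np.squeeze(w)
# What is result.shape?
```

(15,)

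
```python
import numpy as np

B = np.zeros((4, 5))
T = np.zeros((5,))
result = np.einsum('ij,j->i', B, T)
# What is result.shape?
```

(4,)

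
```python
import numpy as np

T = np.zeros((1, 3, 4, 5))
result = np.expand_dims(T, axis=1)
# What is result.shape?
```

(1, 1, 3, 4, 5)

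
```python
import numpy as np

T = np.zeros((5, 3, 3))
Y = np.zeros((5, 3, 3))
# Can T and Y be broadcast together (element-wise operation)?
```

Yes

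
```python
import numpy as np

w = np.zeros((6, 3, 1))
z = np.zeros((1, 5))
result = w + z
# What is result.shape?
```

(6, 3, 5)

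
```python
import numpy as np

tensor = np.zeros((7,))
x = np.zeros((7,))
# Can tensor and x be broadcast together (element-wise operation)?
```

Yes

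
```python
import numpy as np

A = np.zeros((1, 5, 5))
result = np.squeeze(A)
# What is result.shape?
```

(5, 5)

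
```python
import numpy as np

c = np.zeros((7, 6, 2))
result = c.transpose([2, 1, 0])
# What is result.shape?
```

(2, 6, 7)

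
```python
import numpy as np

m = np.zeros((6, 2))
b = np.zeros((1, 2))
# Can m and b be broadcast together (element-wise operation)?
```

Yes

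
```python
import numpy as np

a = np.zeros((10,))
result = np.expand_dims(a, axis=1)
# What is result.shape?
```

(10, 1)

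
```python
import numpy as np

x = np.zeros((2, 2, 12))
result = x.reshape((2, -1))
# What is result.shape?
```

(2, 24)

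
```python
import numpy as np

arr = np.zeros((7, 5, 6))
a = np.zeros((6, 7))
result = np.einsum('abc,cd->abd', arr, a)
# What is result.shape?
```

(7, 5, 7)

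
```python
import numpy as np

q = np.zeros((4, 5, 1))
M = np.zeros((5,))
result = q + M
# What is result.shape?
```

(4, 5, 5)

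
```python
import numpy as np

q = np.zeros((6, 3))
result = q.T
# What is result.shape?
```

(3, 6)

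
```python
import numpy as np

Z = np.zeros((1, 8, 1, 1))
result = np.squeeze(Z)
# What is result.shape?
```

(8,)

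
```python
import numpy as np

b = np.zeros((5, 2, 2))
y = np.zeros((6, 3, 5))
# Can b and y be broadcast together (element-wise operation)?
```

No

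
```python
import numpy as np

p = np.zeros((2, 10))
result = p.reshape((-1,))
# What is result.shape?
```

(20,)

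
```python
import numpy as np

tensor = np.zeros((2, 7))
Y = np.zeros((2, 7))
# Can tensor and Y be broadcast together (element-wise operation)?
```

Yes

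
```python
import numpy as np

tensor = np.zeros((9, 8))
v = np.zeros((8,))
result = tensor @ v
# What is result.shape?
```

(9,)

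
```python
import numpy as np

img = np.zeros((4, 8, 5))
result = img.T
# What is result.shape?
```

(5, 8, 4)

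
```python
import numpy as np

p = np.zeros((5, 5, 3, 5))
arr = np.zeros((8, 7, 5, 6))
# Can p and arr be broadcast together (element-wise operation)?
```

No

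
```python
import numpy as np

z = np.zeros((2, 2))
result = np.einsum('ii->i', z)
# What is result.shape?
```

(2,)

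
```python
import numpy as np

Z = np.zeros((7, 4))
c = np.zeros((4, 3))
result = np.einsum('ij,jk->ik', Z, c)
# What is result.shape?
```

(7, 3)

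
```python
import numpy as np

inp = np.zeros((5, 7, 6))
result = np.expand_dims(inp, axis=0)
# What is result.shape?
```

(1, 5, 7, 6)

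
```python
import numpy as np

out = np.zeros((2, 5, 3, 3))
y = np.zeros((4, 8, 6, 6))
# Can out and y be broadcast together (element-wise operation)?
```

No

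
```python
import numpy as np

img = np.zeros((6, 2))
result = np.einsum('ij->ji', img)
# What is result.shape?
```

(2, 6)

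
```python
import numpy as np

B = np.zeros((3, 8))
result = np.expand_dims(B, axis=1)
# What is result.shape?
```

(3, 1, 8)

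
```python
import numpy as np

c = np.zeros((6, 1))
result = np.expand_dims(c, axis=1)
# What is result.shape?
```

(6, 1, 1)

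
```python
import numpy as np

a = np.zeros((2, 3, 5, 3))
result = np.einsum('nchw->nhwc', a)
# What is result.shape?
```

(2, 5, 3, 3)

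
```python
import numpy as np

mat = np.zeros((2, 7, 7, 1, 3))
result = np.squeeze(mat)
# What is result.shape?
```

(2, 7, 7, 3)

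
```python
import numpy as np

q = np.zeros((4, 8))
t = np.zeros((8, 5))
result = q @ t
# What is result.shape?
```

(4, 5)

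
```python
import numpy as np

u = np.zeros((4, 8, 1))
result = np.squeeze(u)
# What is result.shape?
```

(4, 8)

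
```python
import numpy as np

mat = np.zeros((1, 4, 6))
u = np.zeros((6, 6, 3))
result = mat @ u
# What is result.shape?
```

(6, 4, 3)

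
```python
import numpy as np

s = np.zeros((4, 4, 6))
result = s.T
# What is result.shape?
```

(6, 4, 4)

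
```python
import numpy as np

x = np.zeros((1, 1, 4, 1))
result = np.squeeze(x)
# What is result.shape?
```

(4,)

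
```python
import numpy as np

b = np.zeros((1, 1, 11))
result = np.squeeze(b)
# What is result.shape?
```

(11,)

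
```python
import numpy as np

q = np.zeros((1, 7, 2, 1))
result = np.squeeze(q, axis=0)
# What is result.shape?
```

(7, 2, 1)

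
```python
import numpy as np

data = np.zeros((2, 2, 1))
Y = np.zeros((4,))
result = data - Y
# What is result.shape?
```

(2, 2, 4)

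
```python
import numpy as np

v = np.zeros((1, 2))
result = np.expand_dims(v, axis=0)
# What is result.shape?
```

(1, 1, 2)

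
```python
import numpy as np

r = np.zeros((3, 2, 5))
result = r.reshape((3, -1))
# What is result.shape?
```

(3, 10)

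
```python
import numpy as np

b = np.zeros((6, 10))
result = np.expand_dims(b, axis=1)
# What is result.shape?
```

(6, 1, 10)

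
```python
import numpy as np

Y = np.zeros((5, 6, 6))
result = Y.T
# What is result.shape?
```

(6, 6, 5)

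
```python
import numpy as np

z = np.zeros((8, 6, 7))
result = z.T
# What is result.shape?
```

(7, 6, 8)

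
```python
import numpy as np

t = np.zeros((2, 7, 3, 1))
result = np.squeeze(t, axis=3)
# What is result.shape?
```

(2, 7, 3)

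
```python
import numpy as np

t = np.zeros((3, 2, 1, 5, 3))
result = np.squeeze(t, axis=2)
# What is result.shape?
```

(3, 2, 5, 3)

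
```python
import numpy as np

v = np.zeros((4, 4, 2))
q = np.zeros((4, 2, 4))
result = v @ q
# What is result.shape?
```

(4, 4, 4)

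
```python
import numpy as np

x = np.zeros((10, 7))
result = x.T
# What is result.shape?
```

(7, 10)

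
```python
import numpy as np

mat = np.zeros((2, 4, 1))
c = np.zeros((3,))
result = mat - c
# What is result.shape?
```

(2, 4, 3)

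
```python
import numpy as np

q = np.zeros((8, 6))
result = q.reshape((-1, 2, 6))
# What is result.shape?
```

(4, 2, 6)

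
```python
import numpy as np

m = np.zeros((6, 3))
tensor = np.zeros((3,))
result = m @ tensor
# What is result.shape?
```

(6,)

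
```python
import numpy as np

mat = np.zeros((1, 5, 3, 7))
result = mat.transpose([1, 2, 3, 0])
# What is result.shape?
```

(5, 3, 7, 1)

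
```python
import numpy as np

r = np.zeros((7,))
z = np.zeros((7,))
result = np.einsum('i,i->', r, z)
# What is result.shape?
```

()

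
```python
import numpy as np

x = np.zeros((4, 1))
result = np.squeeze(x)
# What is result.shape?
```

(4,)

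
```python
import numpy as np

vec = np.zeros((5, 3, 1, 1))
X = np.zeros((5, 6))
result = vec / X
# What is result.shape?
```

(5, 3, 5, 6)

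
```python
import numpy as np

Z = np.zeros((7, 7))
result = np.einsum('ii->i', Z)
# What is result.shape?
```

(7,)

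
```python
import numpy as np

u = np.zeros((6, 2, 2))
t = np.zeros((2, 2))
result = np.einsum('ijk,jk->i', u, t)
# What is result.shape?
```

(6,)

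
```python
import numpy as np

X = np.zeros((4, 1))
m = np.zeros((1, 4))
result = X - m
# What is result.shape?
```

(4, 4)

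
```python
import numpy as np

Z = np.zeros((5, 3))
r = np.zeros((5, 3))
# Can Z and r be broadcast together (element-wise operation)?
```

Yes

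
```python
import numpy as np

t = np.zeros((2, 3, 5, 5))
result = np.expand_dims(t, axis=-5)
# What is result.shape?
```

(1, 2, 3, 5, 5)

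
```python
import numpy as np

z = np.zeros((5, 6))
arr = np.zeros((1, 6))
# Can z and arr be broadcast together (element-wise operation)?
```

Yes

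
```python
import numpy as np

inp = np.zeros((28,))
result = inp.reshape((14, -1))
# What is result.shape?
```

(14, 2)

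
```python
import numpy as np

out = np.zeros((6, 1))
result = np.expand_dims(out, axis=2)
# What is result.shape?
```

(6, 1, 1)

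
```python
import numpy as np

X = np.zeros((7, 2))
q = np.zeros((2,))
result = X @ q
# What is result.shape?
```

(7,)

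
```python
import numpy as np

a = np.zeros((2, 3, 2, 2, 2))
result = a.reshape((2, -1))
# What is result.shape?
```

(2, 24)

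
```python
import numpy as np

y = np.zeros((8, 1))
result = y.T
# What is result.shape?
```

(1, 8)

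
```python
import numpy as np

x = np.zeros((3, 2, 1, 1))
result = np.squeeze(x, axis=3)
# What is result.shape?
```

(3, 2, 1)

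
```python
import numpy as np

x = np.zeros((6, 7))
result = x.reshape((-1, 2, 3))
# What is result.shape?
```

(7, 2, 3)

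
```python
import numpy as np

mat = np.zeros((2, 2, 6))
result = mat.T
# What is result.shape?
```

(6, 2, 2)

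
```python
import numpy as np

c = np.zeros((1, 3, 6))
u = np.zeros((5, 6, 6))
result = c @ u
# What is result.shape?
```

(5, 3, 6)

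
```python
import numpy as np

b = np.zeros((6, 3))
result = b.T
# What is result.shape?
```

(3, 6)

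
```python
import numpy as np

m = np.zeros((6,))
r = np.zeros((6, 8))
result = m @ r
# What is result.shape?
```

(8,)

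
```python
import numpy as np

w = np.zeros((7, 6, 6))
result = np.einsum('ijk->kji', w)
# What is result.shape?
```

(6, 6, 7)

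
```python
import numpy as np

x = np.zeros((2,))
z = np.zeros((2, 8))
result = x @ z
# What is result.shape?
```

(8,)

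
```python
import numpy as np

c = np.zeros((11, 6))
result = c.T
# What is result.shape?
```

(6, 11)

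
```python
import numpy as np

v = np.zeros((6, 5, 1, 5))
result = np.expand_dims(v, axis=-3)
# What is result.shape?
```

(6, 5, 1, 1, 5)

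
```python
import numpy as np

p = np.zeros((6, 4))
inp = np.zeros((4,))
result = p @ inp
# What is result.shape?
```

(6,)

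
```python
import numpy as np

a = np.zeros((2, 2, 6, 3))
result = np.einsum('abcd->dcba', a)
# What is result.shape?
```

(3, 6, 2, 2)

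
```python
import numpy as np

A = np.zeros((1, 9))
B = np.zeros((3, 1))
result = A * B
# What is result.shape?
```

(3, 9)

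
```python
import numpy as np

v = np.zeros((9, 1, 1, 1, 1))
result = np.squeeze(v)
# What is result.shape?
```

(9,)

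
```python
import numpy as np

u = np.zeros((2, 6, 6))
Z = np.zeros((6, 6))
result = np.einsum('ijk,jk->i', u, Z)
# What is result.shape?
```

(2,)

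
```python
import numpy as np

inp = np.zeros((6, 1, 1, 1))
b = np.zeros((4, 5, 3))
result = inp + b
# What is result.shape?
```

(6, 4, 5, 3)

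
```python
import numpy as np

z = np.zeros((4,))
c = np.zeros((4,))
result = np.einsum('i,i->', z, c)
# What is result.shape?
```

()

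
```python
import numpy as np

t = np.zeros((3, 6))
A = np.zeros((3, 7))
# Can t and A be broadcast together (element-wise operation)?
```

No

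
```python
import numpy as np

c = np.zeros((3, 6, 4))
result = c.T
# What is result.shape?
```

(4, 6, 3)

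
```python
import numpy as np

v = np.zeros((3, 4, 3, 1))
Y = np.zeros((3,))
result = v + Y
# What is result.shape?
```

(3, 4, 3, 3)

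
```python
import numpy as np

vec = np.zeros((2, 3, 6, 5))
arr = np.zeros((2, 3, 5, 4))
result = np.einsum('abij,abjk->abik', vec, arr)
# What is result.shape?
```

(2, 3, 6, 4)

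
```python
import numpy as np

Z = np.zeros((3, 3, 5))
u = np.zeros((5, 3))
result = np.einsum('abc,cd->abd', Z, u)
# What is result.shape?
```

(3, 3, 3)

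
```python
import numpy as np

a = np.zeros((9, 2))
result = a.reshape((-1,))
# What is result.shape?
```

(18,)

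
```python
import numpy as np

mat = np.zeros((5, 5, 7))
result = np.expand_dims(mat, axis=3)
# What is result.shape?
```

(5, 5, 7, 1)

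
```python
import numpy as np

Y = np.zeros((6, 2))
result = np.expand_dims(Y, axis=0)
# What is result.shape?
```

(1, 6, 2)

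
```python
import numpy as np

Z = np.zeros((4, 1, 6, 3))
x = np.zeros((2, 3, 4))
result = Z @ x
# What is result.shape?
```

(4, 2, 6, 4)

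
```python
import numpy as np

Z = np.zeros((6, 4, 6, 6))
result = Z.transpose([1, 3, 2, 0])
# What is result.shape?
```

(4, 6, 6, 6)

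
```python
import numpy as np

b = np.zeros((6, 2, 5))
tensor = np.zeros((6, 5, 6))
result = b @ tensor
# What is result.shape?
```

(6, 2, 6)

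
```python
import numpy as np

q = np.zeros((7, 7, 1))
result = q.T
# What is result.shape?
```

(1, 7, 7)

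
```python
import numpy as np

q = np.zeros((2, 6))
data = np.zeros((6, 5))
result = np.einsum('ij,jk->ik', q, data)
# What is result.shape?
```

(2, 5)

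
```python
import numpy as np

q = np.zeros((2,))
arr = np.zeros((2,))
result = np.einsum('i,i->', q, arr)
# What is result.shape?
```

()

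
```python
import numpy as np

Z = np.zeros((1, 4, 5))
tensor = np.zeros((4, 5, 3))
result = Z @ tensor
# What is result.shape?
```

(4, 4, 3)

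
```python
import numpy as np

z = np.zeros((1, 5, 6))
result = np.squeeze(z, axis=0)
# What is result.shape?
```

(5, 6)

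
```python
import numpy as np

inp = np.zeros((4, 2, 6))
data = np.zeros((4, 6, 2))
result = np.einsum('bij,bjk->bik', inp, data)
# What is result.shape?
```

(4, 2, 2)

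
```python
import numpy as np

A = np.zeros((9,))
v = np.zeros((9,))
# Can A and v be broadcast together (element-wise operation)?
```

Yes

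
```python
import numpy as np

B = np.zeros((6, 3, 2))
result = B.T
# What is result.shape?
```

(2, 3, 6)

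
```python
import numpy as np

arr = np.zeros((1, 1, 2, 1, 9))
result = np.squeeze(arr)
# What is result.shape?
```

(2, 9)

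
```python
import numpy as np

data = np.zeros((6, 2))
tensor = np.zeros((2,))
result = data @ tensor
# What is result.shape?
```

(6,)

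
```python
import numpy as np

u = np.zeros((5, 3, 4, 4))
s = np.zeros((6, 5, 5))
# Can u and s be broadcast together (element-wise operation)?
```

No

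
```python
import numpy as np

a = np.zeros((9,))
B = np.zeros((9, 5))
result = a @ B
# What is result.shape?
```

(5,)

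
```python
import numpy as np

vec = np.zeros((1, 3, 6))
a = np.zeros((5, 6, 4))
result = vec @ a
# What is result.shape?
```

(5, 3, 4)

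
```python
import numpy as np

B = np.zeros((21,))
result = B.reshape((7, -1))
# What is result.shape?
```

(7, 3)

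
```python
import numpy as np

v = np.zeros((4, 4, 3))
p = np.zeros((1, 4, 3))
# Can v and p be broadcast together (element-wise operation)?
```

Yes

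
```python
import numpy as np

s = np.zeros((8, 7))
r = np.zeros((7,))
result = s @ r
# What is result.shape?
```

(8,)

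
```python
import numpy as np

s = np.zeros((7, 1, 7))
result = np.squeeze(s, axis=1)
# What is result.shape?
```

(7, 7)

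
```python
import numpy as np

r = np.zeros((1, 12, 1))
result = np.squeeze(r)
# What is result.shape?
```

(12,)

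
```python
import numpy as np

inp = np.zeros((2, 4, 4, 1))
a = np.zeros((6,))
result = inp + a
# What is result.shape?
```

(2, 4, 4, 6)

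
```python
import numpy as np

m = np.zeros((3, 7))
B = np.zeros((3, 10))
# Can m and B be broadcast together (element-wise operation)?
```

No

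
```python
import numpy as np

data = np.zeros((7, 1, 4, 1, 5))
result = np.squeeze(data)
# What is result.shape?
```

(7, 4, 5)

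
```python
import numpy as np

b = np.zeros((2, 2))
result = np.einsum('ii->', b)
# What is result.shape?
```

()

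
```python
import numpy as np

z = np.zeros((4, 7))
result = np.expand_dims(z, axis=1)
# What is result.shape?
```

(4, 1, 7)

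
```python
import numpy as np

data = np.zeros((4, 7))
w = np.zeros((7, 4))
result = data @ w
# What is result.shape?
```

(4, 4)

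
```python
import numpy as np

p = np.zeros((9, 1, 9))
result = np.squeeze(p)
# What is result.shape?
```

(9, 9)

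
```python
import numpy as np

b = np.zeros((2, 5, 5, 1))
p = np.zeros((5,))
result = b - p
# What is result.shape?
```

(2, 5, 5, 5)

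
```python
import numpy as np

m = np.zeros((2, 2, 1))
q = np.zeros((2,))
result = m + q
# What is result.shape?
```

(2, 2, 2)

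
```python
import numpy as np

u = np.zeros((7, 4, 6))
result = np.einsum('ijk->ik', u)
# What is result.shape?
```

(7, 6)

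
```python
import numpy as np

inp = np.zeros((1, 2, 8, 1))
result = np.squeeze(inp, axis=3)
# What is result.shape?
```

(1, 2, 8)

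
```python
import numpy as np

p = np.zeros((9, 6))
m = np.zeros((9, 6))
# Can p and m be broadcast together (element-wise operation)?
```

Yes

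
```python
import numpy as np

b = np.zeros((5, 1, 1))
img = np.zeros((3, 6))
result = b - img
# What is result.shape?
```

(5, 3, 6)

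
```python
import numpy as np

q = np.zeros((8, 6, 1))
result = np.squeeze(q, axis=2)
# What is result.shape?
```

(8, 6)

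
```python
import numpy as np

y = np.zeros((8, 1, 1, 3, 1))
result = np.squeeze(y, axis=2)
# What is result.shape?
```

(8, 1, 3, 1)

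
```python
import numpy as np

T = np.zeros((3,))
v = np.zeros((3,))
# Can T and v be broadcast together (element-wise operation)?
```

Yes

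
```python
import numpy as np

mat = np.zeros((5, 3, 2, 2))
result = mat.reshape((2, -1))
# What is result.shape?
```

(2, 30)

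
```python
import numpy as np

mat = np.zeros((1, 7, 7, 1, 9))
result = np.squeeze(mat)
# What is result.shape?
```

(7, 7, 9)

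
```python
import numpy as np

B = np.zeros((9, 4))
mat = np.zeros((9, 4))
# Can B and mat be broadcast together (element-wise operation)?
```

Yes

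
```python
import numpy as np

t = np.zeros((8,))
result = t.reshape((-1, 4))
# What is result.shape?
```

(2, 4)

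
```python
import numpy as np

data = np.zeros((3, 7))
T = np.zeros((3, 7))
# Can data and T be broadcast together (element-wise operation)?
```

Yes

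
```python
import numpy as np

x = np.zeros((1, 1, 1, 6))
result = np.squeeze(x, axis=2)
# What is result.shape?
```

(1, 1, 6)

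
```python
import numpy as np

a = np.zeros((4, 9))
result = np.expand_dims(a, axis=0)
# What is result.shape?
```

(1, 4, 9)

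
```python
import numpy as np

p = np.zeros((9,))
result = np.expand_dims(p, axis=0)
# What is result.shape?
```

(1, 9)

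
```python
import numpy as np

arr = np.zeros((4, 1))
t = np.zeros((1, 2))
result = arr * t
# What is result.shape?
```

(4, 2)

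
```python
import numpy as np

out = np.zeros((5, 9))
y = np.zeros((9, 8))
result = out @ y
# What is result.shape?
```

(5, 8)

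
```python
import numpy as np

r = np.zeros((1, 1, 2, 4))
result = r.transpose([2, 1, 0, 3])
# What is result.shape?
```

(2, 1, 1, 4)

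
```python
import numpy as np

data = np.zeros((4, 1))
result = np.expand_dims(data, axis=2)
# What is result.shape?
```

(4, 1, 1)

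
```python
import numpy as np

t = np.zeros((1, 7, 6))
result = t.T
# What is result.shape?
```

(6, 7, 1)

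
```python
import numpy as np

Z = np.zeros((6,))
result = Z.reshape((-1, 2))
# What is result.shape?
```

(3, 2)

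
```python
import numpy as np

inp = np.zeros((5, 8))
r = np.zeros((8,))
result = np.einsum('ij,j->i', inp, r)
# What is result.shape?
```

(5,)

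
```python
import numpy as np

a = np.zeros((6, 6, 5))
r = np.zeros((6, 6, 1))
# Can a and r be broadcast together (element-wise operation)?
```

Yes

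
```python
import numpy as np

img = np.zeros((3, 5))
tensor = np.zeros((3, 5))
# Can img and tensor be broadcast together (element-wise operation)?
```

Yes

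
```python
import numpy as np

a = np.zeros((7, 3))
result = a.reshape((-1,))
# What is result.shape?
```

(21,)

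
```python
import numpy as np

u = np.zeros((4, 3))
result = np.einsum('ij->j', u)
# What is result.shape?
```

(3,)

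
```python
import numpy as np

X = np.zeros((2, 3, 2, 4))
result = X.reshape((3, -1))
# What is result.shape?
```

(3, 16)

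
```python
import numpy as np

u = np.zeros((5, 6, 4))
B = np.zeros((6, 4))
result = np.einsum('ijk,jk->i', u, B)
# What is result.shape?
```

(5,)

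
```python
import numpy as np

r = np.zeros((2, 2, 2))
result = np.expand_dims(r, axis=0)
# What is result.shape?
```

(1, 2, 2, 2)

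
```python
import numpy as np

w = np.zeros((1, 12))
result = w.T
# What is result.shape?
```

(12, 1)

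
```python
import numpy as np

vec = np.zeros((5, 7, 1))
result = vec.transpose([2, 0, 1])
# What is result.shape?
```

(1, 5, 7)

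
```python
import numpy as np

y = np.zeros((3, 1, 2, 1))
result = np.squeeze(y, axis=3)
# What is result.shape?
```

(3, 1, 2)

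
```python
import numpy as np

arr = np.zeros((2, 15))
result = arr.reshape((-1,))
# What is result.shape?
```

(30,)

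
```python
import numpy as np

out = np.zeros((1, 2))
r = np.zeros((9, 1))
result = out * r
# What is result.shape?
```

(9, 2)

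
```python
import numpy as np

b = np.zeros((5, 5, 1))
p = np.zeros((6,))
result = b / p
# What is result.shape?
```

(5, 5, 6)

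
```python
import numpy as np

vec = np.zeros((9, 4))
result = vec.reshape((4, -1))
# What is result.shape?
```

(4, 9)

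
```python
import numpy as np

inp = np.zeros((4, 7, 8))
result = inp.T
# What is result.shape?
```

(8, 7, 4)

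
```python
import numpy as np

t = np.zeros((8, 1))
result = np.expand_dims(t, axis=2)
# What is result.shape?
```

(8, 1, 1)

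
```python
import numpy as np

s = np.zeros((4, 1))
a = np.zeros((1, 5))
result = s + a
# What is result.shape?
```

(4, 5)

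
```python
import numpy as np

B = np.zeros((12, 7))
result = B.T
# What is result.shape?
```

(7, 12)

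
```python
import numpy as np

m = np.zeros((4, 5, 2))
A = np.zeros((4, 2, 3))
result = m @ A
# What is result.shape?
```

(4, 5, 3)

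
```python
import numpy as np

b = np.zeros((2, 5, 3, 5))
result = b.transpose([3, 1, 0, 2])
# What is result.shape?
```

(5, 5, 2, 3)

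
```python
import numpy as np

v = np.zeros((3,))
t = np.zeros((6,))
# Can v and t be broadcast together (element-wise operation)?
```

No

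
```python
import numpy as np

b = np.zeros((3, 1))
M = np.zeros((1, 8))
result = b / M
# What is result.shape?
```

(3, 8)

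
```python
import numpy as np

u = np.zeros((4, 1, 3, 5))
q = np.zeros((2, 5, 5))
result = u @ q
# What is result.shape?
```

(4, 2, 3, 5)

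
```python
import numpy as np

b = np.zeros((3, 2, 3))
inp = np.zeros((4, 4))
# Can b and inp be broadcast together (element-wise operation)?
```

No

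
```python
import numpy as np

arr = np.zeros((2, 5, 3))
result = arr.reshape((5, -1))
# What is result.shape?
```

(5, 6)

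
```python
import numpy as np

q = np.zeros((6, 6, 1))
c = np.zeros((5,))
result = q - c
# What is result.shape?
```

(6, 6, 5)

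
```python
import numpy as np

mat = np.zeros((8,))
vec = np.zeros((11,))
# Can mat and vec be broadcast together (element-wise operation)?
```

No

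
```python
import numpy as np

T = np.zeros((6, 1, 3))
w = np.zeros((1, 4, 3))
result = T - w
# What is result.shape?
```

(6, 4, 3)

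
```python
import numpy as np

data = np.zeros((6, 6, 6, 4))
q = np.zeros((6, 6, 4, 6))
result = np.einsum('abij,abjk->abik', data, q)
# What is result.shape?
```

(6, 6, 6, 6)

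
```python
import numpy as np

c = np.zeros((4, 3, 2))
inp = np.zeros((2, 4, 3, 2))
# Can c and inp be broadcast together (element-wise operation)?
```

Yes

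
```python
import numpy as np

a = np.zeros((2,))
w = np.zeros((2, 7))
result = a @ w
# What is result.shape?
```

(7,)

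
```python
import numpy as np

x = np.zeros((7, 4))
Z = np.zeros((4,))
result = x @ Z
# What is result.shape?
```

(7,)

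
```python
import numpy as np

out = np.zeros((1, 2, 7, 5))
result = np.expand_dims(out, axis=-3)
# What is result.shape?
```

(1, 2, 1, 7, 5)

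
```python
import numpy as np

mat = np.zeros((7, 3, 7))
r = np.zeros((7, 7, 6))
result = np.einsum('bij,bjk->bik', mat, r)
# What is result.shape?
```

(7, 3, 6)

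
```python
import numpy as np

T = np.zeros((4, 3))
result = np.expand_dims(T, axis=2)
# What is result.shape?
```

(4, 3, 1)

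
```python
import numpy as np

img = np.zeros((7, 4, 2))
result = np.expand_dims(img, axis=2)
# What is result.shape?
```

(7, 4, 1, 2)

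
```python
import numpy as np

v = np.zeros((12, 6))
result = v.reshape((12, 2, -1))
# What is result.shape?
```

(12, 2, 3)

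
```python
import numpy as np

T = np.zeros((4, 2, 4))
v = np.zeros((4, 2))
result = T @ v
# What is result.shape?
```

(4, 2, 2)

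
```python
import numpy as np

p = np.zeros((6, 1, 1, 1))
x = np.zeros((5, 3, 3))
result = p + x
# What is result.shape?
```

(6, 5, 3, 3)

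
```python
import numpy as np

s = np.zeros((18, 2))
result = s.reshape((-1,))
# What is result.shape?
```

(36,)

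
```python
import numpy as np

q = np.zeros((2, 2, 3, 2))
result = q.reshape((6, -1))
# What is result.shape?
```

(6, 4)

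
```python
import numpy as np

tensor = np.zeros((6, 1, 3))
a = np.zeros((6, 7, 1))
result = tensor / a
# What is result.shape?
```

(6, 7, 3)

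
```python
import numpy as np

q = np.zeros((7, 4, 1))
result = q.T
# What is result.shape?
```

(1, 4, 7)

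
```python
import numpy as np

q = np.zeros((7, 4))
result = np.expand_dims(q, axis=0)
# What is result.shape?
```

(1, 7, 4)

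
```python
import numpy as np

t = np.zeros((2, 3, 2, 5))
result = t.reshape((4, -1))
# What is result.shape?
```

(4, 15)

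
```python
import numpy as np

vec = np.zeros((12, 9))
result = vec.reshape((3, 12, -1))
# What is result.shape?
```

(3, 12, 3)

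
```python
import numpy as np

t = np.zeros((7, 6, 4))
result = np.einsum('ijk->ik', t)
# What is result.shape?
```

(7, 4)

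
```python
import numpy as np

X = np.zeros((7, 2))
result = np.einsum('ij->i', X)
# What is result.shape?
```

(7,)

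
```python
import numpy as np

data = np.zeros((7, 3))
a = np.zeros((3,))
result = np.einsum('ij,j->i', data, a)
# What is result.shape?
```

(7,)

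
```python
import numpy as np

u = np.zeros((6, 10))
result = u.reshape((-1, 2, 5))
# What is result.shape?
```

(6, 2, 5)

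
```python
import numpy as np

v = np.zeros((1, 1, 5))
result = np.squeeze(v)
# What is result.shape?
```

(5,)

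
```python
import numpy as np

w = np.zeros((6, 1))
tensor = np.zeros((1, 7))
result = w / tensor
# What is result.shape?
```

(6, 7)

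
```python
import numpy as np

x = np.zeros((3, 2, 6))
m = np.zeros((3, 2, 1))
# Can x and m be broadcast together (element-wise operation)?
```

Yes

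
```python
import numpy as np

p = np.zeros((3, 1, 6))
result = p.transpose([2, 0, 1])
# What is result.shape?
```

(6, 3, 1)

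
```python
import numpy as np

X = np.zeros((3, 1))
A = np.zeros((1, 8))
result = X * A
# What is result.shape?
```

(3, 8)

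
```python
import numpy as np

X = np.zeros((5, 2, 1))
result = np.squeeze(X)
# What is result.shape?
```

(5, 2)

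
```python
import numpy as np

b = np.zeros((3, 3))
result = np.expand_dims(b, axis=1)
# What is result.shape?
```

(3, 1, 3)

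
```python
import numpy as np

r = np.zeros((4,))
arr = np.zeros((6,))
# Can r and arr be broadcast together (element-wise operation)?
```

No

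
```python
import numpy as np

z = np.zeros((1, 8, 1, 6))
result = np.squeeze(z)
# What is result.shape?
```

(8, 6)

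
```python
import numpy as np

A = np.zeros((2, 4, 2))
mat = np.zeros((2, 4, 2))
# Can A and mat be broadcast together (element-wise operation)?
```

Yes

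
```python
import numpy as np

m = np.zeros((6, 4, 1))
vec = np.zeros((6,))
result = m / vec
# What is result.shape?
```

(6, 4, 6)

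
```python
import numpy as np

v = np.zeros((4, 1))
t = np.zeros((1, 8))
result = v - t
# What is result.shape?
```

(4, 8)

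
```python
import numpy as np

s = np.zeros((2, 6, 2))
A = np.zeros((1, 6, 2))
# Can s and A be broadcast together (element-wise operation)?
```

Yes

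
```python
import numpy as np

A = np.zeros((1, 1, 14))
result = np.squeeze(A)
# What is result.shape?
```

(14,)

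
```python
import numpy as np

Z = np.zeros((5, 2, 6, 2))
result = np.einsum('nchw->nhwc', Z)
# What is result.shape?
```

(5, 6, 2, 2)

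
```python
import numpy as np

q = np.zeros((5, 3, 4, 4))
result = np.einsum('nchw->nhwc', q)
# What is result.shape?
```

(5, 4, 4, 3)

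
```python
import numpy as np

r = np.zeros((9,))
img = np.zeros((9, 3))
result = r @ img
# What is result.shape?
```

(3,)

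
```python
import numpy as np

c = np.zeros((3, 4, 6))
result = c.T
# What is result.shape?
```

(6, 4, 3)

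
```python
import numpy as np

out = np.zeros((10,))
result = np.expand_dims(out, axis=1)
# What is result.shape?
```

(10, 1)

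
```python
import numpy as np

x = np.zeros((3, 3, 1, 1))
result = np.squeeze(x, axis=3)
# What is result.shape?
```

(3, 3, 1)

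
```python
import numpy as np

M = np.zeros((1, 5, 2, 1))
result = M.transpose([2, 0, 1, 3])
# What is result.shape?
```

(2, 1, 5, 1)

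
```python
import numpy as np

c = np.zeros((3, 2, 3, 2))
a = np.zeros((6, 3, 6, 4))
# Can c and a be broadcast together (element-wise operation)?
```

No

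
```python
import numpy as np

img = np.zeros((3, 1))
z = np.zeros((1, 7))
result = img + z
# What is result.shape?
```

(3, 7)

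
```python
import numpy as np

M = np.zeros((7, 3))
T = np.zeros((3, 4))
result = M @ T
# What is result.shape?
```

(7, 4)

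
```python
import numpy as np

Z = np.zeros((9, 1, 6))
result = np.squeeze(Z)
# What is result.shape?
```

(9, 6)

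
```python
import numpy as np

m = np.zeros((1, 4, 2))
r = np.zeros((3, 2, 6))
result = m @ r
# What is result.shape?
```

(3, 4, 6)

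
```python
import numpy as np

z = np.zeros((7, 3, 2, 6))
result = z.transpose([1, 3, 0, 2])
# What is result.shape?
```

(3, 6, 7, 2)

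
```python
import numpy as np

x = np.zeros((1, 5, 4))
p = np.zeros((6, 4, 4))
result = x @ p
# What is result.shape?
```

(6, 5, 4)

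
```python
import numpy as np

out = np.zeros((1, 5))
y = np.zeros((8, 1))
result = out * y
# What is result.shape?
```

(8, 5)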